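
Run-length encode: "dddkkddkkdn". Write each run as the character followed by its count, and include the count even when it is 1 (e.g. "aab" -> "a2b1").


String: "dddkkddkkdn"
Scanning for consecutive runs:
  'd' x 3
  'k' x 2
  'd' x 2
  'k' x 2
  'd' x 1
  'n' x 1
RLE = "d3k2d2k2d1n1"


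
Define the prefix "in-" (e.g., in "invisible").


Prefix: in-
Example: invisible = in- + visible
Meaning = not / into


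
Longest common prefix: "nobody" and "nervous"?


Word 1: "nobody"
Word 2: "nervous"
Comparing from start:
  Pos 0: 'n' == 'n'
  Pos 1: 'o' != 'e' (stop)
LCP = "n" (length 1)


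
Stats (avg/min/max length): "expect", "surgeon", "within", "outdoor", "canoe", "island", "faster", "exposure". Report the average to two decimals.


Lengths: "expect"=6, "surgeon"=7, "within"=6, "outdoor"=7, "canoe"=5, "island"=6, "faster"=6, "exposure"=8
Sum = 51, Count = 8
Average = 51/8 = 6.38
= avg=6.38, min=5, max=8


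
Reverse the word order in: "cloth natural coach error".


Original: "cloth natural coach error"
Words (1..n): cloth | natural | coach | error
Reversed (n..1): error | coach | natural | cloth
Result = "error coach natural cloth"


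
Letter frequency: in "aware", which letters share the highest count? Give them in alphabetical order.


Word: "aware"
Letter counts:
  'a': 2
  'e': 1
  'r': 1
  'w': 1
Maximum count = 2
Most frequent = 'a' (2 times each)


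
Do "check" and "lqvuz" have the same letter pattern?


Pattern of "check": [0, 1, 2, 0, 3]
Pattern of "lqvuz": [0, 1, 2, 3, 4]
Patterns do not match
Same pattern = No


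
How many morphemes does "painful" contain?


Word: "painful"
Morphemes: pain | -ful
Each morpheme carries meaning
= 2 morphemes


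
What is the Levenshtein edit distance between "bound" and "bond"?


Word 1: "bound" (length 5)
Word 2: "bond" (length 4)
One optimal edit sequence (insert/delete/substitute each cost 1):
  1. keep 'b'
  2. keep 'o'
  3. delete 'u'  (+1)
  4. keep 'n'
  5. keep 'd'
Total edit operations: 1
Edit distance = 1


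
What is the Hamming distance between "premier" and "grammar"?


Comparing character by character (same length = 7):
  Pos 0: 'p' vs 'g' !=
  Pos 1: 'r' vs 'r' =
  Pos 2: 'e' vs 'a' !=
  Pos 3: 'm' vs 'm' =
  Pos 4: 'i' vs 'm' !=
  Pos 5: 'e' vs 'a' !=
  Pos 6: 'r' vs 'r' =
Hamming distance = 4


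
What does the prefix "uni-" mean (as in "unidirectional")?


Prefix: uni-
Example: unidirectional = uni- + directional
Meaning = one


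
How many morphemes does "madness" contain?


Word: "madness"
Morphemes: mad | -ness
Each morpheme carries meaning
= 2 morphemes


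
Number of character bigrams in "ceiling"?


Word: "ceiling" (length 7)
Number of 2-grams = length - 2 + 1 = 7 - 2 + 1
= 6


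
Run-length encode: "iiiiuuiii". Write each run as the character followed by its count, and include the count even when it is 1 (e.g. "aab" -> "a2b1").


String: "iiiiuuiii"
Scanning for consecutive runs:
  'i' x 4
  'u' x 2
  'i' x 3
RLE = "i4u2i3"


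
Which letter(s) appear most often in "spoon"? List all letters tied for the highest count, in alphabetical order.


Word: "spoon"
Letter counts:
  'n': 1
  'o': 2
  'p': 1
  's': 1
Maximum count = 2
Most frequent = 'o' (2 times each)


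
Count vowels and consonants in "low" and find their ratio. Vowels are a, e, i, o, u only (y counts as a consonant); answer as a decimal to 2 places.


Word: "low"
Vowels (a,e,i,o,u): 1
Consonants: 2
Ratio = 1/2
= 0.50


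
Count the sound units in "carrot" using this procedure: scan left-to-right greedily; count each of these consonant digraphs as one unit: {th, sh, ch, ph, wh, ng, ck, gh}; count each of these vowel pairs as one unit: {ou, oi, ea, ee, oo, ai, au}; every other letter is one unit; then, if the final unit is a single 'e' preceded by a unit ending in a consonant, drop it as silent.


Word: "carrot" (6 letters)
Left-to-right scan:
  1. 'c' (letter)
  2. 'a' (letter)
  3. 'r' (letter)
  4. 'r' (letter)
  5. 'o' (letter)
  6. 't' (letter)
Units from scan: 6
Sound units = 6 units


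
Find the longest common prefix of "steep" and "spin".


Word 1: "steep"
Word 2: "spin"
Comparing from start:
  Pos 0: 's' == 's'
  Pos 1: 't' != 'p' (stop)
LCP = "s" (length 1)


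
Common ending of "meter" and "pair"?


Word 1: "meter"
Word 2: "pair"
Comparing from end:
  Pos -1: 'r' == 'r'
  Pos -2: 'e' != 'i' (stop)
LCS = "r" (length 1)


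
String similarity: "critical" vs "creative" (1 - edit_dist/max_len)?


Word 1: "critical" (length 8)
Word 2: "creative" (length 8)
One optimal edit sequence:
  1. keep 'c'
  2. keep 'r'
  3. insert 'e'  (+1)
  4. substitute 'i' -> 'a'  (+1)
  5. keep 't'
  6. keep 'i'
  7. delete 'c'  (+1)
  8. substitute 'a' -> 'v'  (+1)
  9. substitute 'l' -> 'e'  (+1)
Edit distance = 5
Max length = max(8, 8) = 8
Similarity = 1 - 5/8
= 0.3750


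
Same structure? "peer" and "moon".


Pattern of "peer": [0, 1, 1, 2]
Pattern of "moon": [0, 1, 1, 2]
Patterns match
Same pattern = Yes


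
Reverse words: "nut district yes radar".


Original: "nut district yes radar"
Words (1..n): nut | district | yes | radar
Reversed (n..1): radar | yes | district | nut
Result = "radar yes district nut"


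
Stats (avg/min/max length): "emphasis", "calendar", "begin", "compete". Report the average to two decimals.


Lengths: "emphasis"=8, "calendar"=8, "begin"=5, "compete"=7
Sum = 28, Count = 4
Average = 28/4 = 7.00
= avg=7.00, min=5, max=8


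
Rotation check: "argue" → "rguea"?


Word: "argue", Candidate: "rguea"
Method: check if candidate is substring of word+word
"argueargue" contains "rguea"? Yes
Is rotation = Yes


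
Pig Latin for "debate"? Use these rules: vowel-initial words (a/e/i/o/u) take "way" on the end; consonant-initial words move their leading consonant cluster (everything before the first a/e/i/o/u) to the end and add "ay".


Word: "debate"
Starts with consonant(s) → move to end, add 'ay'
Consonant cluster: "d"
Pig Latin = "ebateday"


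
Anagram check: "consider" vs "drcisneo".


Word 1: "consider" → sorted: cdeinors
Word 2: "drcisneo" → sorted: cdeinors
Same letters? cdeinors == cdeinors
Anagram = Yes


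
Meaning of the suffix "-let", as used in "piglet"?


Suffix: -let
As in: piglet -> pig + -let
Meaning = small


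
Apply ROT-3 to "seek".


Word: "seek"
Shift: 3
Each letter → (letter + shift) mod 26:
  's' (18) + 3 = 21 → 'v'
  'e' (4) + 3 = 7 → 'h'
  'e' (4) + 3 = 7 → 'h'
  'k' (10) + 3 = 13 → 'n'
Result = "vhhn"


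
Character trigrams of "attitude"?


Word: "attitude" (length 8)
Number of trigrams = 8 - 3 + 1 = 6
  Position 0: "att"
  Position 1: "tti"
  Position 2: "tit"
  Position 3: "itu"
  Position 4: "tud"
  Position 5: "ude"
Trigrams = "att", "tti", "tit", "itu", "tud", "ude"


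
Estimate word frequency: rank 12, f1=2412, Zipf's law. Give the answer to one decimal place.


Zipf's law: f(r) = f(1) / r
f(1) = 2412
f(12) = 2412 / 12
= 201.0 occurrences


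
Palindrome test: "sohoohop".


Word: "sohoohop"
Reversed: "pohoohos"
Forward == Backward? sohoohop != pohoohos
Palindrome = No


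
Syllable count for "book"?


Word: "book"
Syllable breakdown: book
Counting: 1 part
= 1 syllable


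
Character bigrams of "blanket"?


Word: "blanket" (length 7)
Number of bigrams = 7 - 2 + 1 = 6
  Position 0: "bl"
  Position 1: "la"
  Position 2: "an"
  Position 3: "nk"
  Position 4: "ke"
  Position 5: "et"
Bigrams = "bl", "la", "an", "nk", "ke", "et"


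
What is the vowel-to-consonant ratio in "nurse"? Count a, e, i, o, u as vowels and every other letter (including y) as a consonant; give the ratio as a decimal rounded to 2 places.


Word: "nurse"
Vowels (a,e,i,o,u): 2
Consonants: 3
Ratio = 2/3
= 0.67


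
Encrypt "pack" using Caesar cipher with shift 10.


Word: "pack"
Shift: 10
Each letter → (letter + shift) mod 26:
  'p' (15) + 10 = 25 → 'z'
  'a' (0) + 10 = 10 → 'k'
  'c' (2) + 10 = 12 → 'm'
  'k' (10) + 10 = 20 → 'u'
Result = "zkmu"


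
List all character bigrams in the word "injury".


Word: "injury" (length 6)
Number of bigrams = 6 - 2 + 1 = 5
  Position 0: "in"
  Position 1: "nj"
  Position 2: "ju"
  Position 3: "ur"
  Position 4: "ry"
Bigrams = "in", "nj", "ju", "ur", "ry"


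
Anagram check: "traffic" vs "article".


Word 1: "traffic" → sorted: acffirt
Word 2: "article" → sorted: aceilrt
Same letters? acffirt != aceilrt
Anagram = No


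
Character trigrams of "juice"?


Word: "juice" (length 5)
Number of trigrams = 5 - 3 + 1 = 3
  Position 0: "jui"
  Position 1: "uic"
  Position 2: "ice"
Trigrams = "jui", "uic", "ice"


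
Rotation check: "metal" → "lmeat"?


Word: "metal", Candidate: "lmeat"
Method: check if candidate is substring of word+word
"metalmetal" contains "lmeat"? No
Is rotation = No


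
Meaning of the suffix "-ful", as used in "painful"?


Suffix: -ful
Example: painful (pain + -ful)
Meaning = full of


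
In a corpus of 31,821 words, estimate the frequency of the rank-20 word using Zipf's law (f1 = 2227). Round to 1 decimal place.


Zipf's law: f(r) = f(1) / r
f(1) = 2227
f(20) = 2227 / 20
= 111.4 occurrences


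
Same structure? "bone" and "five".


Pattern of "bone": [0, 1, 2, 3]
Pattern of "five": [0, 1, 2, 3]
Patterns match
Same pattern = Yes


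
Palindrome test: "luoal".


Word: "luoal"
Reversed: "laoul"
Forward == Backward? luoal != laoul
Palindrome = No


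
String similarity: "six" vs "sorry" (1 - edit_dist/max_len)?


Word 1: "six" (length 3)
Word 2: "sorry" (length 5)
One optimal edit sequence:
  1. keep 's'
  2. insert 'o'  (+1)
  3. insert 'r'  (+1)
  4. substitute 'i' -> 'r'  (+1)
  5. substitute 'x' -> 'y'  (+1)
Edit distance = 4
Max length = max(3, 5) = 5
Similarity = 1 - 4/5
= 0.2000


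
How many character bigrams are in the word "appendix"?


Word: "appendix" (length 8)
Number of 2-grams = length - 2 + 1 = 8 - 2 + 1
= 7


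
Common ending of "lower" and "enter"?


Word 1: "lower"
Word 2: "enter"
Comparing from end:
  Pos -1: 'r' == 'r'
  Pos -2: 'e' == 'e'
  Pos -3: 'w' != 't' (stop)
LCS = "er" (length 2)


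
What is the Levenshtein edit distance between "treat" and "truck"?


Word 1: "treat" (length 5)
Word 2: "truck" (length 5)
One optimal edit sequence (insert/delete/substitute each cost 1):
  1. keep 't'
  2. keep 'r'
  3. substitute 'e' -> 'u'  (+1)
  4. substitute 'a' -> 'c'  (+1)
  5. substitute 't' -> 'k'  (+1)
Total edit operations: 3
Edit distance = 3


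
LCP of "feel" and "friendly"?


Word 1: "feel"
Word 2: "friendly"
Comparing from start:
  Pos 0: 'f' == 'f'
  Pos 1: 'e' != 'r' (stop)
LCP = "f" (length 1)


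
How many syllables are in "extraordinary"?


Word: "extraordinary"
Syllable breakdown: ex · traor · di · nar · y
Counting: 5 parts
= 5 syllables


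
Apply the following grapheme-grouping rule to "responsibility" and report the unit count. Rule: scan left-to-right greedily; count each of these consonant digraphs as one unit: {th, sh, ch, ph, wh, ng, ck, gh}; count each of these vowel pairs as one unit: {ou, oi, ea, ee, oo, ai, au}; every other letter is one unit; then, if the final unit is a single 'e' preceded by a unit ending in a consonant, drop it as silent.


Word: "responsibility" (14 letters)
Left-to-right scan:
  [1] 'r' (letter)
  [2] 'e' (letter)
  [3] 's' (letter)
  [4] 'p' (letter)
  [5] 'o' (letter)
  [6] 'n' (letter)
  [7] 's' (letter)
  [8] 'i' (letter)
  [9] 'b' (letter)
  [10] 'i' (letter)
  [11] 'l' (letter)
  [12] 'i' (letter)
  [13] 't' (letter)
  [14] 'y' (letter)
Units from scan: 14
Sound units = 14 units


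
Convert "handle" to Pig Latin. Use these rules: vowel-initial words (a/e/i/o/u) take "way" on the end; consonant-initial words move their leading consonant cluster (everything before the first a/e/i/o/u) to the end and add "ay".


Word: "handle"
Starts with consonant(s) → move to end, add 'ay'
Consonant cluster: "h"
Pig Latin = "andlehay"


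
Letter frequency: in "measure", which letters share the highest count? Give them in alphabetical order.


Word: "measure"
Letter counts:
  'a': 1
  'e': 2
  'm': 1
  'r': 1
  's': 1
  'u': 1
Maximum count = 2
Most frequent = 'e' (2 times each)


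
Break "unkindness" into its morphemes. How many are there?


Word: "unkindness"
Morphemes: un- / kind / -ness
Each morpheme carries meaning
= 3 morphemes


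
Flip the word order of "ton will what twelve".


Original: "ton will what twelve"
Words (1..n): ton | will | what | twelve
Reversed (n..1): twelve | what | will | ton
Result = "twelve what will ton"


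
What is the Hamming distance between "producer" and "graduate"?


Comparing character by character (same length = 8):
  Pos 0: 'p' vs 'g' !=
  Pos 1: 'r' vs 'r' =
  Pos 2: 'o' vs 'a' !=
  Pos 3: 'd' vs 'd' =
  Pos 4: 'u' vs 'u' =
  Pos 5: 'c' vs 'a' !=
  Pos 6: 'e' vs 't' !=
  Pos 7: 'r' vs 'e' !=
Hamming distance = 5


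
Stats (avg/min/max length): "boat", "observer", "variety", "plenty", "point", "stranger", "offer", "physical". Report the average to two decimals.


Lengths: "boat"=4, "observer"=8, "variety"=7, "plenty"=6, "point"=5, "stranger"=8, "offer"=5, "physical"=8
Sum = 51, Count = 8
Average = 51/8 = 6.38
= avg=6.38, min=4, max=8


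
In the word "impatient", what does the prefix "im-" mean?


Prefix: im-
Example: impatient = im- + patient
Meaning = not / into


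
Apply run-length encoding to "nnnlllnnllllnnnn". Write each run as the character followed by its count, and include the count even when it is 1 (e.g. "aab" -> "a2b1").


String: "nnnlllnnllllnnnn"
Scanning for consecutive runs:
  'n' x 3
  'l' x 3
  'n' x 2
  'l' x 4
  'n' x 4
RLE = "n3l3n2l4n4"


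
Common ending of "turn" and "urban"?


Word 1: "turn"
Word 2: "urban"
Comparing from end:
  Pos -1: 'n' == 'n'
  Pos -2: 'r' != 'a' (stop)
LCS = "n" (length 1)


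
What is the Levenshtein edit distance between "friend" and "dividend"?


Word 1: "friend" (length 6)
Word 2: "dividend" (length 8)
One optimal edit sequence (insert/delete/substitute each cost 1):
  1. insert 'd'  (+1)
  2. substitute 'f' -> 'i'  (+1)
  3. substitute 'r' -> 'v'  (+1)
  4. keep 'i'
  5. insert 'd'  (+1)
  6. keep 'e'
  7. keep 'n'
  8. keep 'd'
Total edit operations: 4
Edit distance = 4


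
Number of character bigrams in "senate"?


Word: "senate" (length 6)
Number of 2-grams = length - 2 + 1 = 6 - 2 + 1
= 5


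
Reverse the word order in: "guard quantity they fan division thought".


Original: "guard quantity they fan division thought"
Words (1..n): guard | quantity | they | fan | division | thought
Reversed (n..1): thought | division | fan | they | quantity | guard
Result = "thought division fan they quantity guard"


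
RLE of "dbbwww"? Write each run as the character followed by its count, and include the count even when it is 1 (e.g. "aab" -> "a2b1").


String: "dbbwww"
Scanning for consecutive runs:
  'd' x 1
  'b' x 2
  'w' x 3
RLE = "d1b2w3"


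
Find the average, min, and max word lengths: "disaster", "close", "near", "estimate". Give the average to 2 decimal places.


Lengths: "disaster"=8, "close"=5, "near"=4, "estimate"=8
Sum = 25, Count = 4
Average = 25/4 = 6.25
= avg=6.25, min=4, max=8


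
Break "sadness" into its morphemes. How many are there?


Word: "sadness"
Morphemes: sad / -ness
Each morpheme carries meaning
= 2 morphemes


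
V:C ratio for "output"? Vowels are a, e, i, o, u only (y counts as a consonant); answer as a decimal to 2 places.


Word: "output"
Vowels (a,e,i,o,u): 3
Consonants: 3
Ratio = 3/3
= 1.00


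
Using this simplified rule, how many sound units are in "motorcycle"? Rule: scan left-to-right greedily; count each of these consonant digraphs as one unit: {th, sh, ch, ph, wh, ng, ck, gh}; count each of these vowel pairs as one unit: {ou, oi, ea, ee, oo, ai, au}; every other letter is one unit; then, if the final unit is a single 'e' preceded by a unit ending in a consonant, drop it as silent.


Word: "motorcycle" (10 letters)
Left-to-right scan:
  (1) 'm' (letter)
  (2) 'o' (letter)
  (3) 't' (letter)
  (4) 'o' (letter)
  (5) 'r' (letter)
  (6) 'c' (letter)
  (7) 'y' (letter)
  (8) 'c' (letter)
  (9) 'l' (letter)
  (10) 'e' (letter)
Units from scan: 10
Final unit is 'e' after a consonant -> drop as silent (-1)
Sound units = 9 units


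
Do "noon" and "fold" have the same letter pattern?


Pattern of "noon": [0, 1, 1, 0]
Pattern of "fold": [0, 1, 2, 3]
Patterns do not match
Same pattern = No


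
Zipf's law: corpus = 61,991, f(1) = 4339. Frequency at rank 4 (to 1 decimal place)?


Zipf's law: f(r) = f(1) / r
f(1) = 4339
f(4) = 4339 / 4
= 1084.8 occurrences


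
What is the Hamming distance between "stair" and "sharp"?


Comparing character by character (same length = 5):
  Pos 0: 's' vs 's' =
  Pos 1: 't' vs 'h' !=
  Pos 2: 'a' vs 'a' =
  Pos 3: 'i' vs 'r' !=
  Pos 4: 'r' vs 'p' !=
Hamming distance = 3


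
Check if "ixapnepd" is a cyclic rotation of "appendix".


Word: "appendix", Candidate: "ixapnepd"
Method: check if candidate is substring of word+word
"appendixappendix" contains "ixapnepd"? No
Is rotation = No


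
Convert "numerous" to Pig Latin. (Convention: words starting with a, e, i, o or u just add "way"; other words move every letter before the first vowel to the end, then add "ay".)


Word: "numerous"
Starts with consonant(s) → move to end, add 'ay'
Consonant cluster: "n"
Pig Latin = "umerousnay"


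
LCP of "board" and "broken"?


Word 1: "board"
Word 2: "broken"
Comparing from start:
  Pos 0: 'b' == 'b'
  Pos 1: 'o' != 'r' (stop)
LCP = "b" (length 1)


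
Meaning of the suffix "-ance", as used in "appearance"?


Suffix: -ance
As in: appearance -> appear + -ance
Meaning = state of


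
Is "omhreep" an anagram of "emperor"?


Word 1: "emperor" → sorted: eemoprr
Word 2: "omhreep" → sorted: eehmopr
Same letters? eemoprr != eehmopr
Anagram = No


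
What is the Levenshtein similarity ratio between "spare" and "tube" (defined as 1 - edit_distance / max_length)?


Word 1: "spare" (length 5)
Word 2: "tube" (length 4)
One optimal edit sequence:
  1. delete 's'  (+1)
  2. substitute 'p' -> 't'  (+1)
  3. substitute 'a' -> 'u'  (+1)
  4. substitute 'r' -> 'b'  (+1)
  5. keep 'e'
Edit distance = 4
Max length = max(5, 4) = 5
Similarity = 1 - 4/5
= 0.2000


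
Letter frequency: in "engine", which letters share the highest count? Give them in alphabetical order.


Word: "engine"
Letter counts:
  'e': 2
  'g': 1
  'i': 1
  'n': 2
Maximum count = 2
Most frequent = 'e', 'n' (2 times each)


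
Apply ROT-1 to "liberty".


Word: "liberty"
Shift: 1
Each letter → (letter + shift) mod 26:
  'l' (11) + 1 = 12 → 'm'
  'i' (8) + 1 = 9 → 'j'
  'b' (1) + 1 = 2 → 'c'
  'e' (4) + 1 = 5 → 'f'
  'r' (17) + 1 = 18 → 's'
  't' (19) + 1 = 20 → 'u'
  'y' (24) + 1 = 25 → 'z'
Result = "mjcfsuz"


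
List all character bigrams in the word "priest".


Word: "priest" (length 6)
Number of bigrams = 6 - 2 + 1 = 5
  Position 0: "pr"
  Position 1: "ri"
  Position 2: "ie"
  Position 3: "es"
  Position 4: "st"
Bigrams = "pr", "ri", "ie", "es", "st"


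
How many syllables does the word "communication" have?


Word: "communication"
Syllable breakdown: com | mu | ni | ca | tion
Counting: 5 parts
= 5 syllables


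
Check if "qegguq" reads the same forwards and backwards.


Word: "qegguq"
Reversed: "quggeq"
Forward == Backward? qegguq != quggeq
Palindrome = No


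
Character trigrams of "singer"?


Word: "singer" (length 6)
Number of trigrams = 6 - 3 + 1 = 4
  Position 0: "sin"
  Position 1: "ing"
  Position 2: "nge"
  Position 3: "ger"
Trigrams = "sin", "ing", "nge", "ger"


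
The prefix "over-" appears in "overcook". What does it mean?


Prefix: over-
Example: overcook (over- + cook)
Meaning = excessive


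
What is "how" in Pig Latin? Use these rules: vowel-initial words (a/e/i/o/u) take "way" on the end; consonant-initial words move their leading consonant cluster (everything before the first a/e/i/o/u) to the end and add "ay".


Word: "how"
Starts with consonant(s) → move to end, add 'ay'
Consonant cluster: "h"
Pig Latin = "owhay"


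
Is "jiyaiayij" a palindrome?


Word: "jiyaiayij"
Reversed: "jiyaiayij"
Forward == Backward? jiyaiayij == jiyaiayij
Palindrome = Yes


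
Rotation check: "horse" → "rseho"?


Word: "horse", Candidate: "rseho"
Method: check if candidate is substring of word+word
"horsehorse" contains "rseho"? Yes
Is rotation = Yes


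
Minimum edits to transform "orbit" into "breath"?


Word 1: "orbit" (length 5)
Word 2: "breath" (length 6)
One optimal edit sequence (insert/delete/substitute each cost 1):
  1. substitute 'o' -> 'b'  (+1)
  2. keep 'r'
  3. substitute 'b' -> 'e'  (+1)
  4. substitute 'i' -> 'a'  (+1)
  5. keep 't'
  6. insert 'h'  (+1)
Total edit operations: 4
Edit distance = 4


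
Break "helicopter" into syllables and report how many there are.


Word: "helicopter"
Syllable breakdown: hel-i-cop-ter
Counting: 4 parts
= 4 syllables


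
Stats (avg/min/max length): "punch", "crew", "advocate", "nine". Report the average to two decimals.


Lengths: "punch"=5, "crew"=4, "advocate"=8, "nine"=4
Sum = 21, Count = 4
Average = 21/4 = 5.25
= avg=5.25, min=4, max=8


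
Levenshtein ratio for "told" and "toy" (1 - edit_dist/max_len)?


Word 1: "told" (length 4)
Word 2: "toy" (length 3)
One optimal edit sequence:
  1. keep 't'
  2. keep 'o'
  3. delete 'l'  (+1)
  4. substitute 'd' -> 'y'  (+1)
Edit distance = 2
Max length = max(4, 3) = 4
Similarity = 1 - 2/4
= 0.5000


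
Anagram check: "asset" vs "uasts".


Word 1: "asset" → sorted: aesst
Word 2: "uasts" → sorted: asstu
Same letters? aesst != asstu
Anagram = No


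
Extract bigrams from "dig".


Word: "dig" (length 3)
Number of bigrams = 3 - 2 + 1 = 2
  Position 0: "di"
  Position 1: "ig"
Bigrams = "di", "ig"


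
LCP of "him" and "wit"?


Word 1: "him"
Word 2: "wit"
Comparing from start:
  Pos 0: 'h' != 'w' (stop)
LCP = "" (length 0)


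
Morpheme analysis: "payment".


Word: "payment"
Morphemes: pay / -ment
Each morpheme carries meaning
= 2 morphemes


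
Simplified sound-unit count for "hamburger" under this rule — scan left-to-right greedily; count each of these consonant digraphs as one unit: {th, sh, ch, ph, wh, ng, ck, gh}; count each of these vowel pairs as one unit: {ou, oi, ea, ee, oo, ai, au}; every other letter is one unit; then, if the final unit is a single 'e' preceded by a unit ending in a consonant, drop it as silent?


Word: "hamburger" (9 letters)
Left-to-right scan:
  [1] 'h' (letter)
  [2] 'a' (letter)
  [3] 'm' (letter)
  [4] 'b' (letter)
  [5] 'u' (letter)
  [6] 'r' (letter)
  [7] 'g' (letter)
  [8] 'e' (letter)
  [9] 'r' (letter)
Units from scan: 9
Sound units = 9 units


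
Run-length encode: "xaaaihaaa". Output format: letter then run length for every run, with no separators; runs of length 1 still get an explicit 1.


String: "xaaaihaaa"
Scanning for consecutive runs:
  'x' x 1
  'a' x 3
  'i' x 1
  'h' x 1
  'a' x 3
RLE = "x1a3i1h1a3"


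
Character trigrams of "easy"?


Word: "easy" (length 4)
Number of trigrams = 4 - 3 + 1 = 2
  Position 0: "eas"
  Position 1: "asy"
Trigrams = "eas", "asy"


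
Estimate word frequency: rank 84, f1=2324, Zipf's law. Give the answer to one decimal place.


Zipf's law: f(r) = f(1) / r
f(1) = 2324
f(84) = 2324 / 84
= 27.7 occurrences


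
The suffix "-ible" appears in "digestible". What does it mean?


Suffix: -ible
Example: digestible (digest + -ible)
Meaning = capable of


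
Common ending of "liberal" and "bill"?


Word 1: "liberal"
Word 2: "bill"
Comparing from end:
  Pos -1: 'l' == 'l'
  Pos -2: 'a' != 'l' (stop)
LCS = "l" (length 1)


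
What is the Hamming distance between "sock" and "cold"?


Comparing character by character (same length = 4):
  Pos 0: 's' vs 'c' !=
  Pos 1: 'o' vs 'o' =
  Pos 2: 'c' vs 'l' !=
  Pos 3: 'k' vs 'd' !=
Hamming distance = 3


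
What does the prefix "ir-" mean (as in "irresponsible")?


Prefix: ir-
As in: irresponsible -> ir- + responsible
Meaning = not


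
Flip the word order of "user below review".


Original: "user below review"
Words (1..n): user | below | review
Reversed (n..1): review | below | user
Result = "review below user"


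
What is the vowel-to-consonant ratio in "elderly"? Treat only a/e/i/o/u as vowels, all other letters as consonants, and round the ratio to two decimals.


Word: "elderly"
Vowels (a,e,i,o,u): 2
Consonants: 5
Ratio = 2/5
= 0.40


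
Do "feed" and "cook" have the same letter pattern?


Pattern of "feed": [0, 1, 1, 2]
Pattern of "cook": [0, 1, 1, 2]
Patterns match
Same pattern = Yes


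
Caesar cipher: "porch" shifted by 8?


Word: "porch"
Shift: 8
Each letter → (letter + shift) mod 26:
  'p' (15) + 8 = 23 → 'x'
  'o' (14) + 8 = 22 → 'w'
  'r' (17) + 8 = 25 → 'z'
  'c' (2) + 8 = 10 → 'k'
  'h' (7) + 8 = 15 → 'p'
Result = "xwzkp"


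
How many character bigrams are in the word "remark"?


Word: "remark" (length 6)
Number of 2-grams = length - 2 + 1 = 6 - 2 + 1
= 5


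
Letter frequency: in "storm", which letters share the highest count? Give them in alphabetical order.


Word: "storm"
Letter counts:
  'm': 1
  'o': 1
  'r': 1
  's': 1
  't': 1
Maximum count = 1
Most frequent = 'm', 'o', 'r', 's', 't' (1 time each)


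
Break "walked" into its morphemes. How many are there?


Word: "walked"
Morphemes: walk / -ed
Each morpheme carries meaning
= 2 morphemes


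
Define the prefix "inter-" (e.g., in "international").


Prefix: inter-
As in: international -> inter- + national
Meaning = between


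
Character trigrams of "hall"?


Word: "hall" (length 4)
Number of trigrams = 4 - 3 + 1 = 2
  Position 0: "hal"
  Position 1: "all"
Trigrams = "hal", "all"


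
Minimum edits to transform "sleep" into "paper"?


Word 1: "sleep" (length 5)
Word 2: "paper" (length 5)
One optimal edit sequence (insert/delete/substitute each cost 1):
  1. substitute 's' -> 'p'  (+1)
  2. substitute 'l' -> 'a'  (+1)
  3. substitute 'e' -> 'p'  (+1)
  4. keep 'e'
  5. substitute 'p' -> 'r'  (+1)
Total edit operations: 4
Edit distance = 4


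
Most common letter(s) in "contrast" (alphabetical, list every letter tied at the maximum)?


Word: "contrast"
Letter counts:
  'a': 1
  'c': 1
  'n': 1
  'o': 1
  'r': 1
  's': 1
  't': 2
Maximum count = 2
Most frequent = 't' (2 times each)


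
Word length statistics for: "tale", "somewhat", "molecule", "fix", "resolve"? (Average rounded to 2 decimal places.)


Lengths: "tale"=4, "somewhat"=8, "molecule"=8, "fix"=3, "resolve"=7
Sum = 30, Count = 5
Average = 30/5 = 6.00
= avg=6.00, min=3, max=8


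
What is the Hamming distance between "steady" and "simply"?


Comparing character by character (same length = 6):
  Pos 0: 's' vs 's' =
  Pos 1: 't' vs 'i' !=
  Pos 2: 'e' vs 'm' !=
  Pos 3: 'a' vs 'p' !=
  Pos 4: 'd' vs 'l' !=
  Pos 5: 'y' vs 'y' =
Hamming distance = 4


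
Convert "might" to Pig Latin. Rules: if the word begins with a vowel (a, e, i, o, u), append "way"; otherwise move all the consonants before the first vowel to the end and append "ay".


Word: "might"
Starts with consonant(s) → move to end, add 'ay'
Consonant cluster: "m"
Pig Latin = "ightmay"


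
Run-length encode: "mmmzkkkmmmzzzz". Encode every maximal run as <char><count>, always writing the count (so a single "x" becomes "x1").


String: "mmmzkkkmmmzzzz"
Scanning for consecutive runs:
  'm' x 3
  'z' x 1
  'k' x 3
  'm' x 3
  'z' x 4
RLE = "m3z1k3m3z4"


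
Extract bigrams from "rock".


Word: "rock" (length 4)
Number of bigrams = 4 - 2 + 1 = 3
  Position 0: "ro"
  Position 1: "oc"
  Position 2: "ck"
Bigrams = "ro", "oc", "ck"


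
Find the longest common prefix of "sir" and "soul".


Word 1: "sir"
Word 2: "soul"
Comparing from start:
  Pos 0: 's' == 's'
  Pos 1: 'i' != 'o' (stop)
LCP = "s" (length 1)


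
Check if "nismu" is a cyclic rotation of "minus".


Word: "minus", Candidate: "nismu"
Method: check if candidate is substring of word+word
"minusminus" contains "nismu"? No
Is rotation = No


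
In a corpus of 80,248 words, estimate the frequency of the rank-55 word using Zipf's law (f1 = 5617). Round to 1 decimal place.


Zipf's law: f(r) = f(1) / r
f(1) = 5617
f(55) = 5617 / 55
= 102.1 occurrences


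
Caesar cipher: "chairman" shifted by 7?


Word: "chairman"
Shift: 7
Each letter → (letter + shift) mod 26:
  'c' (2) + 7 = 9 → 'j'
  'h' (7) + 7 = 14 → 'o'
  'a' (0) + 7 = 7 → 'h'
  'i' (8) + 7 = 15 → 'p'
  'r' (17) + 7 = 24 → 'y'
  'm' (12) + 7 = 19 → 't'
  'a' (0) + 7 = 7 → 'h'
  'n' (13) + 7 = 20 → 'u'
Result = "johpythu"


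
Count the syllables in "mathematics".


Word: "mathematics"
Syllable breakdown: math-e-mat-ics
Counting: 4 parts
= 4 syllables


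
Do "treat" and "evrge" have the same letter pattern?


Pattern of "treat": [0, 1, 2, 3, 0]
Pattern of "evrge": [0, 1, 2, 3, 0]
Patterns match
Same pattern = Yes


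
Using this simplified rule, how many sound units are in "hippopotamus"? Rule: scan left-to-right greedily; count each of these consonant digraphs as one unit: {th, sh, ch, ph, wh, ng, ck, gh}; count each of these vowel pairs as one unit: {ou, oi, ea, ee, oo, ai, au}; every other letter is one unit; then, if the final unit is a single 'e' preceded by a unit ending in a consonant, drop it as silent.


Word: "hippopotamus" (12 letters)
Left-to-right scan:
  [1] 'h' (letter)
  [2] 'i' (letter)
  [3] 'p' (letter)
  [4] 'p' (letter)
  [5] 'o' (letter)
  [6] 'p' (letter)
  [7] 'o' (letter)
  [8] 't' (letter)
  [9] 'a' (letter)
  [10] 'm' (letter)
  [11] 'u' (letter)
  [12] 's' (letter)
Units from scan: 12
Sound units = 12 units


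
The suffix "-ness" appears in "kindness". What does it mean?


Suffix: -ness
Example: kindness (kind + -ness)
Meaning = state of being


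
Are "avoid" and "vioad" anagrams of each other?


Word 1: "avoid" → sorted: adiov
Word 2: "vioad" → sorted: adiov
Same letters? adiov == adiov
Anagram = Yes


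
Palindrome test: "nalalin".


Word: "nalalin"
Reversed: "nilalan"
Forward == Backward? nalalin != nilalan
Palindrome = No


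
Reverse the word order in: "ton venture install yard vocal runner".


Original: "ton venture install yard vocal runner"
Words (1..n): ton | venture | install | yard | vocal | runner
Reversed (n..1): runner | vocal | yard | install | venture | ton
Result = "runner vocal yard install venture ton"


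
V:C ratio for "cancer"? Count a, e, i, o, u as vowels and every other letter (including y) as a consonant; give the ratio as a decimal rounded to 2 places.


Word: "cancer"
Vowels (a,e,i,o,u): 2
Consonants: 4
Ratio = 2/4
= 0.50


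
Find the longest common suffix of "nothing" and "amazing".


Word 1: "nothing"
Word 2: "amazing"
Comparing from end:
  Pos -1: 'g' == 'g'
  Pos -2: 'n' == 'n'
  Pos -3: 'i' == 'i'
  Pos -4: 'h' != 'z' (stop)
LCS = "ing" (length 3)


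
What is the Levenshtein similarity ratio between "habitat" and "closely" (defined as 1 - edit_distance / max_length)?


Word 1: "habitat" (length 7)
Word 2: "closely" (length 7)
One optimal edit sequence:
  1. substitute 'h' -> 'c'  (+1)
  2. substitute 'a' -> 'l'  (+1)
  3. substitute 'b' -> 'o'  (+1)
  4. substitute 'i' -> 's'  (+1)
  5. substitute 't' -> 'e'  (+1)
  6. substitute 'a' -> 'l'  (+1)
  7. substitute 't' -> 'y'  (+1)
Edit distance = 7
Max length = max(7, 7) = 7
Similarity = 1 - 7/7
= 0.0000


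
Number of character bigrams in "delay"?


Word: "delay" (length 5)
Number of 2-grams = length - 2 + 1 = 5 - 2 + 1
= 4


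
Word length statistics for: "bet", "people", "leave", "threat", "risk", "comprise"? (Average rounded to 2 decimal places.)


Lengths: "bet"=3, "people"=6, "leave"=5, "threat"=6, "risk"=4, "comprise"=8
Sum = 32, Count = 6
Average = 32/6 = 5.33
= avg=5.33, min=3, max=8


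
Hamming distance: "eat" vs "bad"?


Comparing character by character (same length = 3):
  Pos 0: 'e' vs 'b' !=
  Pos 1: 'a' vs 'a' =
  Pos 2: 't' vs 'd' !=
Hamming distance = 2


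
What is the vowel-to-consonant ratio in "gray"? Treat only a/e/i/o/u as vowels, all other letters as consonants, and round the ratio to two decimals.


Word: "gray"
Vowels (a,e,i,o,u): 1
Consonants: 3
Ratio = 1/3
= 0.33


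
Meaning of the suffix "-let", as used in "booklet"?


Suffix: -let
As in: booklet -> book + -let
Meaning = small


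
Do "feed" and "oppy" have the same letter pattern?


Pattern of "feed": [0, 1, 1, 2]
Pattern of "oppy": [0, 1, 1, 2]
Patterns match
Same pattern = Yes


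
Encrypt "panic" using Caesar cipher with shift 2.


Word: "panic"
Shift: 2
Each letter → (letter + shift) mod 26:
  'p' (15) + 2 = 17 → 'r'
  'a' (0) + 2 = 2 → 'c'
  'n' (13) + 2 = 15 → 'p'
  'i' (8) + 2 = 10 → 'k'
  'c' (2) + 2 = 4 → 'e'
Result = "rcpke"


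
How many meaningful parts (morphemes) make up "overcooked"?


Word: "overcooked"
Morphemes: over- + cook + -ed
Each morpheme carries meaning
= 3 morphemes


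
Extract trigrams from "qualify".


Word: "qualify" (length 7)
Number of trigrams = 7 - 3 + 1 = 5
  Position 0: "qua"
  Position 1: "ual"
  Position 2: "ali"
  Position 3: "lif"
  Position 4: "ify"
Trigrams = "qua", "ual", "ali", "lif", "ify"


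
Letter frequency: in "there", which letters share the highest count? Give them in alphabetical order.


Word: "there"
Letter counts:
  'e': 2
  'h': 1
  'r': 1
  't': 1
Maximum count = 2
Most frequent = 'e' (2 times each)


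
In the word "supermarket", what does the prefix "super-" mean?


Prefix: super-
As in: supermarket -> super- + market
Meaning = above / beyond


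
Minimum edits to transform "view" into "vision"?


Word 1: "view" (length 4)
Word 2: "vision" (length 6)
One optimal edit sequence (insert/delete/substitute each cost 1):
  1. keep 'v'
  2. insert 'i'  (+1)
  3. insert 's'  (+1)
  4. keep 'i'
  5. substitute 'e' -> 'o'  (+1)
  6. substitute 'w' -> 'n'  (+1)
Total edit operations: 4
Edit distance = 4


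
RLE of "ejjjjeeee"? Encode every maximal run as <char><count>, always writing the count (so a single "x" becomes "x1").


String: "ejjjjeeee"
Scanning for consecutive runs:
  'e' x 1
  'j' x 4
  'e' x 4
RLE = "e1j4e4"


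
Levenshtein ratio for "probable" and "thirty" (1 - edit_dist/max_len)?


Word 1: "probable" (length 8)
Word 2: "thirty" (length 6)
One optimal edit sequence:
  1. delete 'p'  (+1)
  2. delete 'r'  (+1)
  3. substitute 'o' -> 't'  (+1)
  4. substitute 'b' -> 'h'  (+1)
  5. substitute 'a' -> 'i'  (+1)
  6. substitute 'b' -> 'r'  (+1)
  7. substitute 'l' -> 't'  (+1)
  8. substitute 'e' -> 'y'  (+1)
Edit distance = 8
Max length = max(8, 6) = 8
Similarity = 1 - 8/8
= 0.0000


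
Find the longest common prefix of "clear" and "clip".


Word 1: "clear"
Word 2: "clip"
Comparing from start:
  Pos 0: 'c' == 'c'
  Pos 1: 'l' == 'l'
  Pos 2: 'e' != 'i' (stop)
LCP = "cl" (length 2)


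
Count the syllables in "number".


Word: "number"
Syllable breakdown: num · ber
Counting: 2 parts
= 2 syllables


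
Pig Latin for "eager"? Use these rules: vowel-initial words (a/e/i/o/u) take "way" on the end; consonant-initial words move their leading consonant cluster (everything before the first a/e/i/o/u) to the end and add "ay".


Word: "eager"
Starts with vowel → add 'way'
Pig Latin = "eagerway"


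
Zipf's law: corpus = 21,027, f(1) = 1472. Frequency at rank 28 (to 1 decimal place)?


Zipf's law: f(r) = f(1) / r
f(1) = 1472
f(28) = 1472 / 28
= 52.6 occurrences


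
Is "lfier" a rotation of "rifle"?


Word: "rifle", Candidate: "lfier"
Method: check if candidate is substring of word+word
"riflerifle" contains "lfier"? No
Is rotation = No


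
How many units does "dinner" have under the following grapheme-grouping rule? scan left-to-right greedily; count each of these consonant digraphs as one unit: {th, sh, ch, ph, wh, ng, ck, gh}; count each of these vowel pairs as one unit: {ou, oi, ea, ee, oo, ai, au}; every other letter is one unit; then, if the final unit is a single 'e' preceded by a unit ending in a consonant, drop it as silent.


Word: "dinner" (6 letters)
Left-to-right scan:
  [1] 'd' (letter)
  [2] 'i' (letter)
  [3] 'n' (letter)
  [4] 'n' (letter)
  [5] 'e' (letter)
  [6] 'r' (letter)
Units from scan: 6
Sound units = 6 units


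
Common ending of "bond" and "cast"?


Word 1: "bond"
Word 2: "cast"
Comparing from end:
  Pos -1: 'd' != 't' (stop)
LCS = "" (length 0)


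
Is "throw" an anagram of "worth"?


Word 1: "worth" → sorted: hortw
Word 2: "throw" → sorted: hortw
Same letters? hortw == hortw
Anagram = Yes


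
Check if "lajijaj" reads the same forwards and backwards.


Word: "lajijaj"
Reversed: "jajijal"
Forward == Backward? lajijaj != jajijal
Palindrome = No


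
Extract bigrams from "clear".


Word: "clear" (length 5)
Number of bigrams = 5 - 2 + 1 = 4
  Position 0: "cl"
  Position 1: "le"
  Position 2: "ea"
  Position 3: "ar"
Bigrams = "cl", "le", "ea", "ar"


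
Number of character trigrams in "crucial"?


Word: "crucial" (length 7)
Number of 3-grams = length - 3 + 1 = 7 - 3 + 1
= 5


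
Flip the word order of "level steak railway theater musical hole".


Original: "level steak railway theater musical hole"
Words (1..n): level | steak | railway | theater | musical | hole
Reversed (n..1): hole | musical | theater | railway | steak | level
Result = "hole musical theater railway steak level"


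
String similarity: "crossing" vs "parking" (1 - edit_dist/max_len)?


Word 1: "crossing" (length 8)
Word 2: "parking" (length 7)
One optimal edit sequence:
  1. delete 'c'  (+1)
  2. substitute 'r' -> 'p'  (+1)
  3. substitute 'o' -> 'a'  (+1)
  4. substitute 's' -> 'r'  (+1)
  5. substitute 's' -> 'k'  (+1)
  6. keep 'i'
  7. keep 'n'
  8. keep 'g'
Edit distance = 5
Max length = max(8, 7) = 8
Similarity = 1 - 5/8
= 0.3750


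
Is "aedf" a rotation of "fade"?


Word: "fade", Candidate: "aedf"
Method: check if candidate is substring of word+word
"fadefade" contains "aedf"? No
Is rotation = No


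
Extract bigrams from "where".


Word: "where" (length 5)
Number of bigrams = 5 - 2 + 1 = 4
  Position 0: "wh"
  Position 1: "he"
  Position 2: "er"
  Position 3: "re"
Bigrams = "wh", "he", "er", "re"


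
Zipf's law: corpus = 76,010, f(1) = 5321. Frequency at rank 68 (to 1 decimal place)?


Zipf's law: f(r) = f(1) / r
f(1) = 5321
f(68) = 5321 / 68
= 78.3 occurrences


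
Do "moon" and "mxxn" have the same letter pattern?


Pattern of "moon": [0, 1, 1, 2]
Pattern of "mxxn": [0, 1, 1, 2]
Patterns match
Same pattern = Yes


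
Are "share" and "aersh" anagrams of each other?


Word 1: "share" → sorted: aehrs
Word 2: "aersh" → sorted: aehrs
Same letters? aehrs == aehrs
Anagram = Yes


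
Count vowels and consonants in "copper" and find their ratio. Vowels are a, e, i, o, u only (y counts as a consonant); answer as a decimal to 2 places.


Word: "copper"
Vowels (a,e,i,o,u): 2
Consonants: 4
Ratio = 2/4
= 0.50


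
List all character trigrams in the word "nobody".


Word: "nobody" (length 6)
Number of trigrams = 6 - 3 + 1 = 4
  Position 0: "nob"
  Position 1: "obo"
  Position 2: "bod"
  Position 3: "ody"
Trigrams = "nob", "obo", "bod", "ody"


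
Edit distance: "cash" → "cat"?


Word 1: "cash" (length 4)
Word 2: "cat" (length 3)
One optimal edit sequence (insert/delete/substitute each cost 1):
  1. keep 'c'
  2. keep 'a'
  3. delete 's'  (+1)
  4. substitute 'h' -> 't'  (+1)
Total edit operations: 2
Edit distance = 2
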